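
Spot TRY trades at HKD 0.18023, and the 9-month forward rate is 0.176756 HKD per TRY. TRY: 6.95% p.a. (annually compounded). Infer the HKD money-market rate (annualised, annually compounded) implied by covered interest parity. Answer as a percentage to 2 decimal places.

T = 9/12 years.
CIP gives F = S · g_HKD/g_TRY, so g_HKD/g_TRY = 0.176756/0.18023 = 0.9807246.
The TRY side grows by (1 + 0.0695)^(9/12) = 1.0516848.
That pins the HKD growth at 1.0314132.
Annualise: 1.0314132^(12/9) − 1 = 0.042102 = 4.21%.

4.21%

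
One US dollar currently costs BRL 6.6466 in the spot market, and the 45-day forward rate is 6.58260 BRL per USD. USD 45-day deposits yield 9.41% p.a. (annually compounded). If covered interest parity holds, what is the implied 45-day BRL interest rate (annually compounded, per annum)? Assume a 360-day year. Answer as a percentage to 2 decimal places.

T = 45/360 years.
F/S = 6.5826/6.6466 = 0.9903710 = (growth of BRL) / (growth of USD).
USD growth factor: (1 + 0.0941)^(45/360) = 1.0113049.
Hence g_BRL = 1.001567.
r = 1.001567^(360/45) − 1 = 0.012605 → 1.26%.

1.26%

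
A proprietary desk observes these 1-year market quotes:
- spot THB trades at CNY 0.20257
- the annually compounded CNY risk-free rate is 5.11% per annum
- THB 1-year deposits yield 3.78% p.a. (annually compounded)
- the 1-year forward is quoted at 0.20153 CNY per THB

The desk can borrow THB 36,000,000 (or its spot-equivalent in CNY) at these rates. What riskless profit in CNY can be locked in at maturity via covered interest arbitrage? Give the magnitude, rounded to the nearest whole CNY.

CNY 135,846

T = 1 year.
Route A — deposit THB, sell forward: 36,000,000 × 1.037800 × 0.20153 = CNY 7,529,322.02.
Route B — convert at spot, deposit CNY: 36,000,000 × 0.20257 × 1.051100 = CNY 7,665,167.77.
The quoted forward undervalues THB, so borrow THB, convert to CNY at spot, deposit the CNY at 5.11%, and buy THB forward at 0.20153 to cover the loan.
Arbitrage profit = |7,529,322.02 − 7,665,167.77| = CNY 135,846.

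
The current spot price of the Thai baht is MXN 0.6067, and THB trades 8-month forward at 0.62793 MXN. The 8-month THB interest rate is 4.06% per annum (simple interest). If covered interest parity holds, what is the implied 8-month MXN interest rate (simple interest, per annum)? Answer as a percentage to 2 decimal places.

T = 8/12 years.
CIP gives F = S · g_MXN/g_THB, so g_MXN/g_THB = 0.62793/0.6067 = 1.0349926.
THB growth factor: 1 + 0.0406×8/12 = 1.0270667.
So the MXN growth factor = 1.0630064.
(1.0630064 − 1)/T = 0.094510, i.e. 9.45%.

9.45%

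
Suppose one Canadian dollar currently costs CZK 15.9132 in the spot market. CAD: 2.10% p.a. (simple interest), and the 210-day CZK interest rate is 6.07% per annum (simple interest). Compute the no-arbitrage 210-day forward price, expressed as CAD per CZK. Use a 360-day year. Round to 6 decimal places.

T = 210/360 years.
CZK growth factor: 1 + 0.0607×210/360 = 1.0354083.
Growth of 1 CAD over T: 1 + 0.0210×210/360 = 1.012250.
CIP: F = S · (grow CZK)/(grow CAD) = 15.9132 × 1.0354083/1.012250 = 16.27726 CZK per CAD.
Quoted the other way: 1/16.27726 = 0.061435 CAD per CZK.

0.061435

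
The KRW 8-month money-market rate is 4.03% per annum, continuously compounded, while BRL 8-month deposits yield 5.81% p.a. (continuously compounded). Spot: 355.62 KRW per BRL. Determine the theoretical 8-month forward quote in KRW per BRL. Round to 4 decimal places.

351.4249

T = 8/12 years.
KRW growth factor: e^(0.0403×8/12) = 1.02723083.
BRL accumulates by e^(0.0581×8/12) = 1.039493248.
CIP: F = S · (grow KRW)/(grow BRL) = 355.62 × 1.02723083/1.039493248 = 351.424916 KRW per BRL.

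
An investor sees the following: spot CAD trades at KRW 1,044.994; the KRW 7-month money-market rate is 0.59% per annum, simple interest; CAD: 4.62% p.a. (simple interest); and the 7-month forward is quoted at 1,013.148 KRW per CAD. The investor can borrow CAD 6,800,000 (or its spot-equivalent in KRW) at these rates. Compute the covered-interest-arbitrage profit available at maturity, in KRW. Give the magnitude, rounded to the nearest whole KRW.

KRW 55,339,640

T = 7/12 years.
Keep in CAD, deliver into the forward: 6,800,000·1.026950·1013.148 = KRW 7,075,075,902.48.
Swap to KRW now, deposit: 6,800,000·1044.994·1.003441666667 = KRW 7,130,415,542.92.
The quoted forward undervalues CAD, so borrow CAD, convert to KRW at spot, deposit the KRW at 0.59%, and buy CAD forward at 1,013.148 to cover the loan.
Arbitrage profit = |7,075,075,902.48 − 7,130,415,542.92| = KRW 55,339,640.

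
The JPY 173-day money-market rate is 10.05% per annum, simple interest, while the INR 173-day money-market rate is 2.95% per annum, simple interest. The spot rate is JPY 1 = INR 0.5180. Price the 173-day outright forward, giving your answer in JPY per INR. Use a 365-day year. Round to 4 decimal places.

T = 173/365 years.
INR accumulates by 1 + 0.0295×173/365 = 1.0139822.
JPY accumulates by 1 + 0.1005×173/365 = 1.0476342.
So F = 0.518 × 1.0139822 / 1.0476342 = 0.5013609 (INR/JPY).
Invert for JPY per INR: 1 / 0.5013609 = 1.9946.

1.9946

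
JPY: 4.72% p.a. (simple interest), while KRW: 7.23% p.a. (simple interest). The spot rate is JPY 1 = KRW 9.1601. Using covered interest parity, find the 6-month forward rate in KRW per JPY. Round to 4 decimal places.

9.2724

T = 6/12 years.
Growth of 1 KRW over T: 1 + 0.0723×6/12 = 1.036150.
Growth of 1 JPY over T: 1 + 0.0472×6/12 = 1.023600.
Forward (KRW per JPY) = 9.1601 × 1.036150 / 1.023600 = 9.272409.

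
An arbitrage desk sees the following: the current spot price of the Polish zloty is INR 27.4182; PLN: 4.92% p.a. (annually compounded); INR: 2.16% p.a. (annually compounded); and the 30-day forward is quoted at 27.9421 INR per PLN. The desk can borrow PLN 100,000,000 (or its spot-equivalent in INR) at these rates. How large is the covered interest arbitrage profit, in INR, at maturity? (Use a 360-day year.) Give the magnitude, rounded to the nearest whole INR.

T = 30/360 years.
Route A — deposit PLN, sell forward: 100,000,000 × 1.004010350773 × 27.9421 = INR 2,805,415,762.23.
Route B — convert at spot, deposit INR: 100,000,000 × 27.4182 × 1.001782422107 = INR 2,746,707,080.58.
The quoted forward overvalues PLN, so borrow INR, buy PLN at spot, deposit the PLN at 4.92%, and sell the proceeds forward at 27.9421.
Profit = 2,805,415,762.23 − 2,746,707,080.58 = INR 58,708,682.

INR 58,708,682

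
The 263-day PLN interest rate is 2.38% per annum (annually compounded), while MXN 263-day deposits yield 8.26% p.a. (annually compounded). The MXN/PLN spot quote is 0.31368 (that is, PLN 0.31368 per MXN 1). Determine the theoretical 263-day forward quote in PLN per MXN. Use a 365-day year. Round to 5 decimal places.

T = 263/365 years.
PLN growth factor: (1 + 0.0238)^(263/365) = 1.0170926.
MXN accumulates by (1 + 0.0826)^(263/365) = 1.0588535.
CIP: F = S · (grow PLN)/(grow MXN) = 0.31368 × 1.0170926/1.0588535 = 0.3013085 PLN per MXN.

0.30131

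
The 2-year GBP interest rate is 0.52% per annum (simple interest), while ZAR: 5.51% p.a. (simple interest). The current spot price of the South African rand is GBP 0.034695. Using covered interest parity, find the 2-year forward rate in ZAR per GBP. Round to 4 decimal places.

31.6695

T = 2 years.
GBP growth factor: 1 + 0.0052×2 = 1.010400.
ZAR growth factor: 1 + 0.0551×2 = 1.110200.
So F = 0.034695 × 1.010400 / 1.110200 = 0.031576138 (GBP/ZAR).
Quoted the other way: 1/0.031576138 = 31.6695 ZAR per GBP.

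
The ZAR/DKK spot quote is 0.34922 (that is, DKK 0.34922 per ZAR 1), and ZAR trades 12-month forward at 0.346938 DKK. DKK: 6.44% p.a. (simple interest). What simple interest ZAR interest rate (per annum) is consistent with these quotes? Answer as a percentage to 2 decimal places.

T = 1 year.
By CIP, F/S equals the DKK-to-ZAR growth ratio: 0.346938/0.34922 = 0.9934654.
The DKK side grows by 1 + 0.0644×1 = 1.064400.
That pins the ZAR growth at 1.0714012.
r = (1.0714012 − 1)/1 = 0.071401 → 7.14%.

7.14%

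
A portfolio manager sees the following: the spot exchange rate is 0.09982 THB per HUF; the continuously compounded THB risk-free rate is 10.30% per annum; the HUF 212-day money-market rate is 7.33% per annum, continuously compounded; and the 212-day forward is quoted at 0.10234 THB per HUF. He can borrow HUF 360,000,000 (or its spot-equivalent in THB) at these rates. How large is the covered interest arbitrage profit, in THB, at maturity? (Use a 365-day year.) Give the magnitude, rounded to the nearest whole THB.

T = 212/365 years.
Keep in HUF, deliver into the forward: 360,000,000·1.0434935293·0.10234 = THB 38,444,806.00.
Swap to THB now, deposit: 360,000,000·0.09982·1.0616503778 = THB 38,150,618.66.
The quoted forward overvalues HUF, so borrow THB, buy HUF at spot, deposit the HUF at 7.33%, and sell the proceeds forward at 0.10234.
The gap between the two covered legs is THB 294,187.

THB 294,187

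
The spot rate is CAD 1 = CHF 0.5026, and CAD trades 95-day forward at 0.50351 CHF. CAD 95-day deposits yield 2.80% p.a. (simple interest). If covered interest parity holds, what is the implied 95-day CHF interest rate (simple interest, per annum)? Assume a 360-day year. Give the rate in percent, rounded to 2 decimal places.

T = 95/360 years.
By CIP, F/S equals the CHF-to-CAD growth ratio: 0.50351/0.5026 = 1.0018106.
CAD growth factor: 1 + 0.0280×95/360 = 1.0073889.
So the CHF growth factor = 1.0092129.
(1.0092129 − 1)/T = 0.034912, i.e. 3.49%.

3.49%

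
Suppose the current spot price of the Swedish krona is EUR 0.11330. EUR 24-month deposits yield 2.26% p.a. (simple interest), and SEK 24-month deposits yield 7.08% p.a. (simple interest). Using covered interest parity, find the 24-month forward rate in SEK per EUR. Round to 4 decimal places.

T = 2 years.
EUR accumulates by 1 + 0.0226×2 = 1.045200.
SEK growth factor: 1 + 0.0708×2 = 1.141600.
Forward (EUR per SEK) = 0.1133 × 1.045200 / 1.141600 = 0.1037326.
Invert for SEK per EUR: 1 / 0.1037326 = 9.6402.

9.6402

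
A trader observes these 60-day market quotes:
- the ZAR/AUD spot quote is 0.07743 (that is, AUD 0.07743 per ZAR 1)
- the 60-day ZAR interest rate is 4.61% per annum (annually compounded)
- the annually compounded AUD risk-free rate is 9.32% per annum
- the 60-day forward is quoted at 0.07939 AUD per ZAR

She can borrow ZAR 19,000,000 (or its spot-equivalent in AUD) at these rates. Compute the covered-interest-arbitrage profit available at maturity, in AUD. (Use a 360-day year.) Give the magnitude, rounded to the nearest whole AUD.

AUD 26,601

T = 60/360 years.
Keep in ZAR, deliver into the forward: 19,000,000·1.007539776·0.07939 = AUD 1,519,783.07.
Swap to AUD now, deposit: 19,000,000·0.07743·1.014962361 = AUD 1,493,182.18.
The quoted forward overvalues ZAR, so borrow AUD, buy ZAR at spot, deposit the ZAR at 4.61%, and sell the proceeds forward at 0.07939.
Profit = 1,519,783.07 − 1,493,182.18 = AUD 26,601.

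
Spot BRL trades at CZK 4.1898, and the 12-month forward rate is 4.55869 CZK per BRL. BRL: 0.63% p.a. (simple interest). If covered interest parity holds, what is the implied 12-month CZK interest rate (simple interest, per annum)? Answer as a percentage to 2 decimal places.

T = 1 year.
CIP gives F = S · g_CZK/g_BRL, so g_CZK/g_BRL = 4.55869/4.1898 = 1.0880448.
The BRL side grows by 1 + 0.0063×1 = 1.006300.
That pins the CZK growth at 1.0948995.
(1.0948995 − 1)/T = 0.094899, i.e. 9.49%.

9.49%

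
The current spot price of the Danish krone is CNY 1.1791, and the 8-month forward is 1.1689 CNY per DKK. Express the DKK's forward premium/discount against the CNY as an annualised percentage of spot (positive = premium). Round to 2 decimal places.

T = 8/12 years.
(F − S)/S = (1.1689 − 1.1791)/1.1791 = -0.0086507.
Annualise by dividing by T: -0.0086507 / (8/12) = -0.012976 → -1.30%.

-1.30%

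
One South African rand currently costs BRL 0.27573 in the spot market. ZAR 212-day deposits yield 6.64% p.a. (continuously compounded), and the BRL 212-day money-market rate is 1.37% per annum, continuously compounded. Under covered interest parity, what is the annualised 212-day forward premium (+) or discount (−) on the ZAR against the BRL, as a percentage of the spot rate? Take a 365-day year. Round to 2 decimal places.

-5.19%

T = 212/365 years.
No-arbitrage forward: 0.27573 × 1.007989 / 1.0393199 = 0.26741796 BRL/ZAR.
Annualised premium = (F − S)/S × (1/T) = (0.26741796 − 0.27573)/0.27573 ÷ (212/365) = -5.19%.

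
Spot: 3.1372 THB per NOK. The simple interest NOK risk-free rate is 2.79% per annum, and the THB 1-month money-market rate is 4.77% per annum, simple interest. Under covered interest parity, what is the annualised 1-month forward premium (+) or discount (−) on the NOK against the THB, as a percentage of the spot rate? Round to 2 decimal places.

+1.98%

T = 1/12 years.
F = S · g_THB/g_NOK = 3.1372 × 1.003975/1.002325 = 3.1423644.
(F − S)/S ÷ T = (3.1423644 − 3.1372)/3.1372/(1/12) = 0.019754 → 1.98%.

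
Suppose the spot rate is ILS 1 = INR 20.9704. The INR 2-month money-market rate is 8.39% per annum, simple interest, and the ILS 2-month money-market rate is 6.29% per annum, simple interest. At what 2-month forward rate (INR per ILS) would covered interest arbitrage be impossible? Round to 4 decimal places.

T = 2/12 years.
INR growth factor: 1 + 0.0839×2/12 = 1.01398333.
ILS accumulates by 1 + 0.0629×2/12 = 1.01048333.
So F = 20.9704 × 1.01398333 / 1.01048333 = 21.043035 (INR/ILS).

21.0430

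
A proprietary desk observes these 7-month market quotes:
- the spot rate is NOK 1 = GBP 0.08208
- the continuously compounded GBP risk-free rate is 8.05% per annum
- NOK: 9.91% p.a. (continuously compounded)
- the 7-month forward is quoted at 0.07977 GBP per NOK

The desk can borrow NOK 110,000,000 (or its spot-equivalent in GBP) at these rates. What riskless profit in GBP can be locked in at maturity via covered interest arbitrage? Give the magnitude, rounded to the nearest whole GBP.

T = 7/12 years.
Route A — deposit NOK, sell forward: 110,000,000 × 1.059511903 × 0.07977 = GBP 9,296,899.10.
Route B — convert at spot, deposit GBP: 110,000,000 × 0.08208 × 1.048078338 = GBP 9,462,889.70.
The quoted forward undervalues NOK, so borrow NOK, convert to GBP at spot, deposit the GBP at 8.05%, and buy NOK forward at 0.07977 to cover the loan.
Profit = 9,462,889.70 − 9,296,899.10 = GBP 165,991.

GBP 165,991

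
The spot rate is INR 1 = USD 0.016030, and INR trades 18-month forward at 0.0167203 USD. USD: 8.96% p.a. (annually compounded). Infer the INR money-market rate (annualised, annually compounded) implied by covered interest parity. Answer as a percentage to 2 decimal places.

T = 18/12 years.
CIP gives F = S · g_USD/g_INR, so g_USD/g_INR = 0.0167203/0.01603 = 1.0430630.
The USD side grows by (1 + 0.0896)^(18/12) = 1.137367.
That pins the INR growth at 1.0904106.
Annualise: 1.0904106^(12/18) − 1 = 0.059400 = 5.94%.

5.94%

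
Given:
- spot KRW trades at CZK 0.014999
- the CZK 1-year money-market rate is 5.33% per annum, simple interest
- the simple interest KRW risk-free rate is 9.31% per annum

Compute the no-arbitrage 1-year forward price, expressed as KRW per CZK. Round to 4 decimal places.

69.1903

T = 1 year.
CZK growth factor: 1 + 0.0533×1 = 1.053300.
KRW growth factor: 1 + 0.0931×1 = 1.093100.
CIP: F = S · (grow CZK)/(grow KRW) = 0.014999 × 1.053300/1.093100 = 0.014452883 CZK per KRW.
Quoted the other way: 1/0.014452883 = 69.1903 KRW per CZK.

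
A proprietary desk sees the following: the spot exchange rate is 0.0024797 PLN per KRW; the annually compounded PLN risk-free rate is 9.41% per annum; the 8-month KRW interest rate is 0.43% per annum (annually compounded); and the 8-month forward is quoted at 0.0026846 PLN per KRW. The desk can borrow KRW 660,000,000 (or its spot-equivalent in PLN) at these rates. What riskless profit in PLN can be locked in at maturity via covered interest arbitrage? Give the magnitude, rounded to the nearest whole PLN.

PLN 39,186

T = 8/12 years.
Invest the KRW and cover forward: 660,000,000 × 1.002864616 × 0.0026846 = PLN 1,776,911.63.
Convert at spot and invest in PLN: 660,000,000 × 0.0024797 × 1.061788487 = PLN 1,737,725.16.
The quoted forward overvalues KRW, so borrow PLN, buy KRW at spot, deposit the KRW at 0.43%, and sell the proceeds forward at 0.0026846.
Profit = 1,776,911.63 − 1,737,725.16 = PLN 39,186.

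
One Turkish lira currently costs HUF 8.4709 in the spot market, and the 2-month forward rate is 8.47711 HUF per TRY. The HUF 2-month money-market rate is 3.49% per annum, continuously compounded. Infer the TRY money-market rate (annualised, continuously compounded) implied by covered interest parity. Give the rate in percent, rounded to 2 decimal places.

T = 2/12 years.
By CIP, F/S equals the HUF-to-TRY growth ratio: 8.47711/8.4709 = 1.0007331.
HUF growth factor: e^(0.0349×2/12) = 1.0058336.
Hence g_TRY = 1.0050968.
r = ln(1.0050968)/(2/12) = 0.030503 → 3.05%.

3.05%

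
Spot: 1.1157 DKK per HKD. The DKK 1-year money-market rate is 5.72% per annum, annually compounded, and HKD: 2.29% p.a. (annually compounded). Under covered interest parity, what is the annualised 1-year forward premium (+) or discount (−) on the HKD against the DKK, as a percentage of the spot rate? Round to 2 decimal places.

+3.35%

T = 1 year.
F = S · g_DKK/g_HKD = 1.1157 × 1.057200/1.022900 = 1.1531118.
Annualised premium = (F − S)/S × (1/T) = (1.1531118 − 1.1157)/1.1157 ÷ 1 = 3.35%.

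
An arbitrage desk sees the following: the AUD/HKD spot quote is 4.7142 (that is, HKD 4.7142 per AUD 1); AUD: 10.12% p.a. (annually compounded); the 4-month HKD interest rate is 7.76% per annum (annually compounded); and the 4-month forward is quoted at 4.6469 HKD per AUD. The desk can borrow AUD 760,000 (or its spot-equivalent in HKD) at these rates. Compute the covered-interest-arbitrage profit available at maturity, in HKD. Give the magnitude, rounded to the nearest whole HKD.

T = 4/12 years.
Invest the AUD and cover forward: 760,000 × 1.032655354 × 4.6469 = HKD 3,646,971.09.
Convert at spot and invest in HKD: 760,000 × 4.7142 × 1.025225015 = HKD 3,673,167.98.
The quoted forward undervalues AUD, so borrow AUD, convert to HKD at spot, deposit the HKD at 7.76%, and buy AUD forward at 4.6469 to cover the loan.
Arbitrage profit = |3,646,971.09 − 3,673,167.98| = HKD 26,197.

HKD 26,197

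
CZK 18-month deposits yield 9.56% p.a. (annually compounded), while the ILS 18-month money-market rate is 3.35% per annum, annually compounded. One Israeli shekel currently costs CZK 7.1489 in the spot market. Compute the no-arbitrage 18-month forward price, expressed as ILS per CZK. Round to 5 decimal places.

0.12816

T = 18/12 years.
CZK accumulates by (1 + 0.0956)^(18/12) = 1.1467745.
ILS growth factor: (1 + 0.0335)^(18/12) = 1.0506685.
CIP: F = S · (grow CZK)/(grow ILS) = 7.1489 × 1.1467745/1.0506685 = 7.802819 CZK per ILS.
Invert for ILS per CZK: 1 / 7.802819 = 0.12816.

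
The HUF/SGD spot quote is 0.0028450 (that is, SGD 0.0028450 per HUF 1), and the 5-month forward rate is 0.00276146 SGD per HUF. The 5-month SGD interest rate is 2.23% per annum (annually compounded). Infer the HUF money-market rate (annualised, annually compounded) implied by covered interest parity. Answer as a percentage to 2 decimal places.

9.81%

T = 5/12 years.
By CIP, F/S equals the SGD-to-HUF growth ratio: 0.00276146/0.002845 = 0.9706362.
The SGD side grows by (1 + 0.0223)^(5/12) = 1.0092319.
That pins the HUF growth at 1.0397633.
Annualise: 1.0397633^(12/5) − 1 = 0.098102 = 9.81%.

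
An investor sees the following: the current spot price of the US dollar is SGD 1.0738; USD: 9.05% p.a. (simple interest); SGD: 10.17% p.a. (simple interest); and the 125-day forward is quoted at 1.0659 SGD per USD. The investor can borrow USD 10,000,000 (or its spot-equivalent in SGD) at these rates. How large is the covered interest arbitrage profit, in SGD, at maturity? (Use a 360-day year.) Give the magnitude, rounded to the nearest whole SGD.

T = 125/360 years.
Keep in USD, deliver into the forward: 10,000,000·1.0314236111·1.0659 = SGD 10,993,944.27.
Swap to SGD now, deposit: 10,000,000·1.0738·1.0353125 = SGD 11,117,185.63.
The quoted forward undervalues USD, so borrow USD, convert to SGD at spot, deposit the SGD at 10.17%, and buy USD forward at 1.0659 to cover the loan.
Profit = 11,117,185.63 − 10,993,944.27 = SGD 123,241.

SGD 123,241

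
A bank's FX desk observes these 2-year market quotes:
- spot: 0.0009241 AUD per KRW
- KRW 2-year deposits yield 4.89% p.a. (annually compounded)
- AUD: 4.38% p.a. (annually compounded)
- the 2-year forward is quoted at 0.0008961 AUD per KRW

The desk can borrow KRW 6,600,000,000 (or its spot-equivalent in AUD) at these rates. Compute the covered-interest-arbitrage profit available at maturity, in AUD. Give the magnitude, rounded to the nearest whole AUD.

T = 2 years.
Route A — deposit KRW, sell forward: 6,600,000,000 × 1.10019121 × 0.0008961 = AUD 6,506,816.87.
Route B — convert at spot, deposit AUD: 6,600,000,000 × 0.0009241 × 1.08951844 = AUD 6,645,038.34.
The quoted forward undervalues KRW, so borrow KRW, convert to AUD at spot, deposit the AUD at 4.38%, and buy KRW forward at 0.0008961 to cover the loan.
The gap between the two covered legs is AUD 138,221.

AUD 138,221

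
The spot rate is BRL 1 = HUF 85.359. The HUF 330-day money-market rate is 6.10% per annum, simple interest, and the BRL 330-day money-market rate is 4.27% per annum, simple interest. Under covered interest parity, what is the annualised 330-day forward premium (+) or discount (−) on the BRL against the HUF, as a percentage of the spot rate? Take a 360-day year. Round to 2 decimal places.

+1.76%

T = 330/360 years.
No-arbitrage forward: 85.359 × 1.0559167 / 1.0391417 = 86.736961 HUF/BRL.
(F − S)/S ÷ T = (86.736961 − 85.359)/85.359/(330/360) = 0.017611 → 1.76%.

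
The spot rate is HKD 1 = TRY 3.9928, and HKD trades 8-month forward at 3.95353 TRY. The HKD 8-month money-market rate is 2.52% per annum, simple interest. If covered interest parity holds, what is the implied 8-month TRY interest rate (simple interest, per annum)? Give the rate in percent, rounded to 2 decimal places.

1.02%

T = 8/12 years.
CIP gives F = S · g_TRY/g_HKD, so g_TRY/g_HKD = 3.95353/3.9928 = 0.9901648.
The HKD side grows by 1 + 0.0252×8/12 = 1.016800.
Hence g_TRY = 1.0067996.
r = (1.0067996 − 1)/(8/12) = 0.010199 → 1.02%.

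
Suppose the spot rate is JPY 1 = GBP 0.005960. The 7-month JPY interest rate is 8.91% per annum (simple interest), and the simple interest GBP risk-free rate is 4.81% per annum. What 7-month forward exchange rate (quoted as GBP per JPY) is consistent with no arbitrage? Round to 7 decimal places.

T = 7/12 years.
GBP accumulates by 1 + 0.0481×7/12 = 1.0280583.
JPY growth factor: 1 + 0.0891×7/12 = 1.051975.
So F = 0.00596 × 1.0280583 / 1.051975 = 0.005824499 (GBP/JPY).

0.0058245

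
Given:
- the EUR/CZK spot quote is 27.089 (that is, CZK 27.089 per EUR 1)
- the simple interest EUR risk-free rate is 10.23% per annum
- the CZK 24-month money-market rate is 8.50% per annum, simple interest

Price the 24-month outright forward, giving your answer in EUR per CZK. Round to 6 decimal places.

T = 2 years.
Growth of 1 CZK over T: 1 + 0.0850×2 = 1.170000.
EUR growth factor: 1 + 0.1023×2 = 1.204600.
CIP: F = S · (grow CZK)/(grow EUR) = 27.089 × 1.170000/1.204600 = 26.31092 CZK per EUR.
Quoted the other way: 1/26.31092 = 0.038007 EUR per CZK.

0.038007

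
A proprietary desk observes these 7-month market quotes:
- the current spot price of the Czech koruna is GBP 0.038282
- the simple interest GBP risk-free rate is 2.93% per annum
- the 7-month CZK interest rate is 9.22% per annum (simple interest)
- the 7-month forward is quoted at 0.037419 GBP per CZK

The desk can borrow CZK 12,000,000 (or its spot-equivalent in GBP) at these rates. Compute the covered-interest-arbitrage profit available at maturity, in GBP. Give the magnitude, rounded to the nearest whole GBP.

T = 7/12 years.
Route A — deposit CZK, sell forward: 12,000,000 × 1.05378333 × 0.037419 = GBP 473,178.22.
Route B — convert at spot, deposit GBP: 12,000,000 × 0.038282 × 1.01709167 = GBP 467,235.64.
The quoted forward overvalues CZK, so borrow GBP, buy CZK at spot, deposit the CZK at 9.22%, and sell the proceeds forward at 0.037419.
Profit = 473,178.22 − 467,235.64 = GBP 5,943.

GBP 5,943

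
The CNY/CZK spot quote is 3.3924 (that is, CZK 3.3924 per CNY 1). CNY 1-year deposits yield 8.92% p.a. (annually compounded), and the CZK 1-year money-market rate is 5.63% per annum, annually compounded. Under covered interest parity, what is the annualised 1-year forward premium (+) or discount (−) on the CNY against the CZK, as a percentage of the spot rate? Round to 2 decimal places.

-3.02%

T = 1 year.
F = S · g_CZK/g_CNY = 3.3924 × 1.056300/1.089200 = 3.2899303.
(F − S)/S ÷ T = (3.2899303 − 3.3924)/3.3924/1 = -0.030206 → -3.02%.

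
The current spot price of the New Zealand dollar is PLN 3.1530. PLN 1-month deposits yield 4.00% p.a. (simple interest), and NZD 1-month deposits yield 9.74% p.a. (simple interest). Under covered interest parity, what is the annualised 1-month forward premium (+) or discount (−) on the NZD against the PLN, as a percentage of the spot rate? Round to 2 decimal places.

T = 1/12 years.
CIP forward (PLN per NZD) = 3.153 × 1.0033333/1.0081167 = 3.1380394.
(F − S)/S ÷ T = (3.1380394 − 3.153)/3.153/(1/12) = -0.056939 → -5.69%.

-5.69%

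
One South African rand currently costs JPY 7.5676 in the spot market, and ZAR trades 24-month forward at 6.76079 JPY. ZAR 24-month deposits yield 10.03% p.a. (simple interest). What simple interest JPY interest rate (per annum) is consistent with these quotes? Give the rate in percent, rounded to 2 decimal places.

3.63%

T = 2 years.
CIP gives F = S · g_JPY/g_ZAR, so g_JPY/g_ZAR = 6.76079/7.5676 = 0.8933863.
The ZAR side grows by 1 + 0.1003×2 = 1.200600.
Hence g_JPY = 1.0725996.
r = (1.0725996 − 1)/2 = 0.036300 → 3.63%.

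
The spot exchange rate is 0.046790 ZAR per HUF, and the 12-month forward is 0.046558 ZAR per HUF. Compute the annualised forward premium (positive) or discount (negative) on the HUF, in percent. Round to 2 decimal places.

T = 1 year.
HUF trades forward at -0.49583% vs spot over the period.
Annualise by dividing by T: -0.0049583 / 1 = -0.004958 → -0.50%.

-0.50%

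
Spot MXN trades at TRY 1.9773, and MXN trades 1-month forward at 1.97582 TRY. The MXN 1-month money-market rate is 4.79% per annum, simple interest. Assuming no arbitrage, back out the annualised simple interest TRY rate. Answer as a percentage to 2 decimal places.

T = 1/12 years.
By CIP, F/S equals the TRY-to-MXN growth ratio: 1.97582/1.9773 = 0.9992515.
The MXN side grows by 1 + 0.0479×1/12 = 1.0039917.
That pins the TRY growth at 1.0032402.
r = (1.0032402 − 1)/(1/12) = 0.038882 → 3.89%.

3.89%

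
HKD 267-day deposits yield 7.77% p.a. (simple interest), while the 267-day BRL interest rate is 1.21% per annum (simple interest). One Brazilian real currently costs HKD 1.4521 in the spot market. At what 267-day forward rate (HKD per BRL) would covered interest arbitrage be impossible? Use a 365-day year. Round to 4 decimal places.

T = 267/365 years.
Growth of 1 HKD over T: 1 + 0.0777×267/365 = 1.0568381.
BRL accumulates by 1 + 0.0121×267/365 = 1.0088512.
CIP: F = S · (grow HKD)/(grow BRL) = 1.4521 × 1.0568381/1.0088512 = 1.521170 HKD per BRL.

1.5212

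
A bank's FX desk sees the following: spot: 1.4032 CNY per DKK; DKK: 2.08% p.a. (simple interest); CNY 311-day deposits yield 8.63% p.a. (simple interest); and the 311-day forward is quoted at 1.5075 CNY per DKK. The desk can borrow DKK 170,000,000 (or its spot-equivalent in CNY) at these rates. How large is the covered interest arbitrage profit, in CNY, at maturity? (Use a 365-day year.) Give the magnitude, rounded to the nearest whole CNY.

CNY 4,732,199

T = 311/365 years.
Route A — deposit DKK, sell forward: 170,000,000 × 1.01772273973 × 1.5075 = CNY 260,816,895.12.
Route B — convert at spot, deposit CNY: 170,000,000 × 1.4032 × 1.07353232877 = CNY 256,084,695.83.
The quoted forward overvalues DKK, so borrow CNY, buy DKK at spot, deposit the DKK at 2.08%, and sell the proceeds forward at 1.5075.
The gap between the two covered legs is CNY 4,732,199.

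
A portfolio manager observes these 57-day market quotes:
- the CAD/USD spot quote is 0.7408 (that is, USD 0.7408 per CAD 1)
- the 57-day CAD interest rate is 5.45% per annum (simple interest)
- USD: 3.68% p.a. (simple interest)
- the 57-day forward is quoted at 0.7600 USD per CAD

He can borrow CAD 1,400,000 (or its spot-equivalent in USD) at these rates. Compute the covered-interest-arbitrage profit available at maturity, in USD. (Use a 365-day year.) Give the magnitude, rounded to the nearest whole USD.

USD 29,975

T = 57/365 years.
Keep in CAD, deliver into the forward: 1,400,000·1.008510959·0.7600 = USD 1,073,055.66.
Swap to USD now, deposit: 1,400,000·0.7408·1.005746849 = USD 1,043,080.17.
The quoted forward overvalues CAD, so borrow USD, buy CAD at spot, deposit the CAD at 5.45%, and sell the proceeds forward at 0.7600.
The gap between the two covered legs is USD 29,975.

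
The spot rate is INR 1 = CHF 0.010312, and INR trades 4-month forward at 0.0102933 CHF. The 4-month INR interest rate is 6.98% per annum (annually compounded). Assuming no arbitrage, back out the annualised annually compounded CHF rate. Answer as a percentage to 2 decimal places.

T = 4/12 years.
F/S = 0.0102933/0.010312 = 0.9981866 = (growth of CHF) / (growth of INR).
INR growth factor: (1 + 0.0698)^(4/12) = 1.0227454.
Hence g_CHF = 1.0208908.
Annualise: 1.0208908^(12/4) − 1 = 0.063991 = 6.40%.

6.40%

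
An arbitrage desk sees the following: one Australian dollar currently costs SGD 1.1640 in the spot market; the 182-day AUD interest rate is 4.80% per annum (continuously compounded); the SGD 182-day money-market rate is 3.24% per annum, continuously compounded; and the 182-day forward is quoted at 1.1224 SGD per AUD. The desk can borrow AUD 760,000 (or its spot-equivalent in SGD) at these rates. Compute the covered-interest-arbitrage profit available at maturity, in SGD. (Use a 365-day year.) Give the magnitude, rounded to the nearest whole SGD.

T = 182/365 years.
Invest the AUD and cover forward: 760,000 × 1.02422297 × 1.1224 = SGD 873,686.77.
Convert at spot and invest in SGD: 760,000 × 1.1640 × 1.01628682 = SGD 899,047.97.
The quoted forward undervalues AUD, so borrow AUD, convert to SGD at spot, deposit the SGD at 3.24%, and buy AUD forward at 1.1224 to cover the loan.
Arbitrage profit = |873,686.77 − 899,047.97| = SGD 25,361.

SGD 25,361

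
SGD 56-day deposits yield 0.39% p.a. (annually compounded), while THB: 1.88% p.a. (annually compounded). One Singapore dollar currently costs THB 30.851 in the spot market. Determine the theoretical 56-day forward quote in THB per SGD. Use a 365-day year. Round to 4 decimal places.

T = 56/365 years.
Growth of 1 THB over T: (1 + 0.0188)^(56/365) = 1.00286169.
SGD accumulates by (1 + 0.0039)^(56/365) = 1.00059737.
So F = 30.851 × 1.00286169 / 1.00059737 = 30.920815 (THB/SGD).

30.9208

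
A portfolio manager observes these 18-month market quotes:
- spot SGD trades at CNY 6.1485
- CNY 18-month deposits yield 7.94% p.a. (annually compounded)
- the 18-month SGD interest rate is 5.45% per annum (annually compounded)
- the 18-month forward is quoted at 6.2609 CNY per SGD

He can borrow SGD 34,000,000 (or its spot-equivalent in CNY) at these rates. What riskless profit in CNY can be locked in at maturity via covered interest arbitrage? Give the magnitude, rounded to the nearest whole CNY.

T = 18/12 years.
Invest the SGD and cover forward: 34,000,000 × 1.08285392765 × 6.2609 = CNY 230,507,765.29.
Convert at spot and invest in CNY: 34,000,000 × 6.1485 × 1.12143374578 = CNY 234,434,603.12.
The quoted forward undervalues SGD, so borrow SGD, convert to CNY at spot, deposit the CNY at 7.94%, and buy SGD forward at 6.2609 to cover the loan.
Arbitrage profit = |230,507,765.29 − 234,434,603.12| = CNY 3,926,838.

CNY 3,926,838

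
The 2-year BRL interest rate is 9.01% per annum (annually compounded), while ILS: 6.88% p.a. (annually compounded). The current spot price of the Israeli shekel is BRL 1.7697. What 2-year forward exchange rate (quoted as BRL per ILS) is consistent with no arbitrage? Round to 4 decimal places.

T = 2 years.
BRL growth factor: (1 + 0.0901)^2 = 1.188318.
ILS accumulates by (1 + 0.0688)^2 = 1.1423334.
CIP: F = S · (grow BRL)/(grow ILS) = 1.7697 × 1.188318/1.1423334 = 1.840939 BRL per ILS.

1.8409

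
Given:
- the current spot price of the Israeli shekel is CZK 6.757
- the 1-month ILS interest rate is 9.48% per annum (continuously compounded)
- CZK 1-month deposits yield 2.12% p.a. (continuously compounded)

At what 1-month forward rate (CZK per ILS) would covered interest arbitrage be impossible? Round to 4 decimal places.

T = 1/12 years.
CZK growth factor: e^(0.0212×1/12) = 1.0017682.
ILS growth factor: e^(0.0948×1/12) = 1.0079313.
CIP: F = S · (grow CZK)/(grow ILS) = 6.757 × 1.0017682/1.0079313 = 6.715684 CZK per ILS.

6.7157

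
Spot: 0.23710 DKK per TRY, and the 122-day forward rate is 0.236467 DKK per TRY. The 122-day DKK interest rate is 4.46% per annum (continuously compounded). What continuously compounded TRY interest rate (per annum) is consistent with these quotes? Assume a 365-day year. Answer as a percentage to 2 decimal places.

5.26%

T = 122/365 years.
By CIP, F/S equals the DKK-to-TRY growth ratio: 0.236467/0.2371 = 0.9973302.
The DKK side grows by e^(0.0446×122/365) = 1.0150191.
That pins the TRY growth at 1.0177363.
r = ln(1.0177363)/(122/365) = 0.052598 → 5.26%.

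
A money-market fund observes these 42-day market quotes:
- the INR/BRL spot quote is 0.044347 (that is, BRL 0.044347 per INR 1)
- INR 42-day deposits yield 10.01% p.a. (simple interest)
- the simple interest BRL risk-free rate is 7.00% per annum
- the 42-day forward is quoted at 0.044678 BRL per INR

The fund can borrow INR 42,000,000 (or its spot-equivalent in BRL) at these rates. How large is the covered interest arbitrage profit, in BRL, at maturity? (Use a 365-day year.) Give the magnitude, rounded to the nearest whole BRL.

T = 42/365 years.
Invest the INR and cover forward: 42,000,000 × 1.011518356 × 0.044678 = BRL 1,898,089.92.
Convert at spot and invest in BRL: 42,000,000 × 0.044347 × 1.008054795 = BRL 1,877,576.65.
The quoted forward overvalues INR, so borrow BRL, buy INR at spot, deposit the INR at 10.01%, and sell the proceeds forward at 0.044678.
Profit = 1,898,089.92 − 1,877,576.65 = BRL 20,513.

BRL 20,513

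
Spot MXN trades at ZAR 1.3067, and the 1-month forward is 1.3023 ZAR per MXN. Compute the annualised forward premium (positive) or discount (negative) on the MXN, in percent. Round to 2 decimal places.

-4.04%

T = 1/12 years.
(F − S)/S = (1.3023 − 1.3067)/1.3067 = -0.0033673.
Annualise by dividing by T: -0.0033673 / (1/12) = -0.040408 → -4.04%.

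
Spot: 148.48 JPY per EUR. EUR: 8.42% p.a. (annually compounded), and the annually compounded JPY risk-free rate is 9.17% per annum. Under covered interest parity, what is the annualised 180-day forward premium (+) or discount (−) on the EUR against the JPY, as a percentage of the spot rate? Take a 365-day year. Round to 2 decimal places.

T = 180/365 years.
CIP forward (JPY per EUR) = 148.48 × 1.0442168/1.0406729 = 148.98563.
Annualised premium = (F − S)/S × (1/T) = (148.98563 − 148.48)/148.48 ÷ (180/365) = 0.69%.

+0.69%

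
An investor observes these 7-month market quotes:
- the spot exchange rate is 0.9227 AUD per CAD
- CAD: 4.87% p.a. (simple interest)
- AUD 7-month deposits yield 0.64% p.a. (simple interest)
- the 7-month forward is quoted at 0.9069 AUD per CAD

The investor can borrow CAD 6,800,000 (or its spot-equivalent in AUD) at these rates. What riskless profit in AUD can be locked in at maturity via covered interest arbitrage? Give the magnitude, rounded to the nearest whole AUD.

T = 7/12 years.
Invest the CAD and cover forward: 6,800,000 × 1.028408333 × 0.9069 = AUD 6,342,111.92.
Convert at spot and invest in AUD: 6,800,000 × 0.9227 × 1.003733333 = AUD 6,297,784.28.
The quoted forward overvalues CAD, so borrow AUD, buy CAD at spot, deposit the CAD at 4.87%, and sell the proceeds forward at 0.9069.
Arbitrage profit = |6,342,111.92 − 6,297,784.28| = AUD 44,328.

AUD 44,328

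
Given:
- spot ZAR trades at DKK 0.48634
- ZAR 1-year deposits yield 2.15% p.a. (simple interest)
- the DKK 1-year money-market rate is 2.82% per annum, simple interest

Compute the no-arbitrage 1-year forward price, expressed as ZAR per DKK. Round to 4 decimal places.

2.0428

T = 1 year.
Growth of 1 DKK over T: 1 + 0.0282×1 = 1.028200.
Growth of 1 ZAR over T: 1 + 0.0215×1 = 1.021500.
Forward (DKK per ZAR) = 0.48634 × 1.028200 / 1.021500 = 0.4895299.
Invert for ZAR per DKK: 1 / 0.4895299 = 2.0428.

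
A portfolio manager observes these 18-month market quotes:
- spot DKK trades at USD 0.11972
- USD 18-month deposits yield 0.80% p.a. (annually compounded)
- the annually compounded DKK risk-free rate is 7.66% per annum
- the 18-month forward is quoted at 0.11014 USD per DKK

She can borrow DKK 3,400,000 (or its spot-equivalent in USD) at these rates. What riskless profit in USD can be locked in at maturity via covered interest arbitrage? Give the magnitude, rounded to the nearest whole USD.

USD 6,375

T = 18/12 years.
Invest the DKK and cover forward: 3,400,000 × 1.11707302 × 0.11014 = USD 418,317.04.
Convert at spot and invest in USD: 3,400,000 × 0.11972 × 1.01202397 = USD 411,942.33.
The quoted forward overvalues DKK, so borrow USD, buy DKK at spot, deposit the DKK at 7.66%, and sell the proceeds forward at 0.11014.
Profit = 418,317.04 − 411,942.33 = USD 6,375.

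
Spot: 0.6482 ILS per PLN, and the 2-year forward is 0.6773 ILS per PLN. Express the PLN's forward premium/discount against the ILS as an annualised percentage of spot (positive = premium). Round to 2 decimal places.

+2.24%

T = 2 years.
(F − S)/S = (0.6773 − 0.6482)/0.6482 = 0.0448936.
Annualise by dividing by T: 0.0448936 / 2 = 0.022447 → 2.24%.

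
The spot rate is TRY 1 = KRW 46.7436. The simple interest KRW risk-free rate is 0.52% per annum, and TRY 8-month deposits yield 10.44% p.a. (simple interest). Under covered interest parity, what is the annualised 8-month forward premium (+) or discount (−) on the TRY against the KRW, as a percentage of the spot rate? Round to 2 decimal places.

-9.27%

T = 8/12 years.
CIP forward (KRW per TRY) = 46.7436 × 1.0034667/1.069600 = 43.8534462.
Annualised premium = (F − S)/S × (1/T) = (43.8534462 − 46.7436)/46.7436 ÷ (8/12) = -9.27%.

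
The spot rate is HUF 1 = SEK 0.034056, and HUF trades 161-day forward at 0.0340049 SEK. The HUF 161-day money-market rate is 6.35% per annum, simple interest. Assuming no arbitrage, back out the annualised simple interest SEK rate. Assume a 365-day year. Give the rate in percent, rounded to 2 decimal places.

T = 161/365 years.
By CIP, F/S equals the SEK-to-HUF growth ratio: 0.0340049/0.034056 = 0.9984995.
The HUF side grows by 1 + 0.0635×161/365 = 1.0280096.
That pins the SEK growth at 1.0264671.
r = (1.0264671 − 1)/(161/365) = 0.060003 → 6.00%.

6.00%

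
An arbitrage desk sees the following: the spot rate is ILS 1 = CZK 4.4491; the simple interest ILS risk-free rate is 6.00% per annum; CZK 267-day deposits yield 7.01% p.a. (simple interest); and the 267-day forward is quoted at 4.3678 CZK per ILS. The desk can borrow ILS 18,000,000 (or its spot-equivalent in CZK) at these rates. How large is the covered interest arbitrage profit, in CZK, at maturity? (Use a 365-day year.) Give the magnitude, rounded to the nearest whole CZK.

T = 267/365 years.
Keep in ILS, deliver into the forward: 18,000,000·1.043890411·4.3678 = CZK 82,071,081.67.
Swap to CZK now, deposit: 18,000,000·4.4491·1.0512786301 = CZK 84,190,387.56.
The quoted forward undervalues ILS, so borrow ILS, convert to CZK at spot, deposit the CZK at 7.01%, and buy ILS forward at 4.3678 to cover the loan.
Profit = 84,190,387.56 − 82,071,081.67 = CZK 2,119,306.

CZK 2,119,306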